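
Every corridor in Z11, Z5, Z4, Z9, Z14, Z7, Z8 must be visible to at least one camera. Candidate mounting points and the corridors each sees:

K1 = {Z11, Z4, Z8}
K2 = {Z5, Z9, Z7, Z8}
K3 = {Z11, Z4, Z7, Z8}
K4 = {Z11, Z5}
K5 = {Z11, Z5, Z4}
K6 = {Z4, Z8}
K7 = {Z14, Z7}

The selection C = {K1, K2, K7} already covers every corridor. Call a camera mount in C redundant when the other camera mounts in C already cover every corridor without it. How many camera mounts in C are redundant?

0

Drop K1: Z11, Z4 uncovered — not redundant.
Drop K2: Z5, Z9 uncovered — not redundant.
Drop K7: Z14 uncovered — not redundant.
None of the camera mounts in C is redundant.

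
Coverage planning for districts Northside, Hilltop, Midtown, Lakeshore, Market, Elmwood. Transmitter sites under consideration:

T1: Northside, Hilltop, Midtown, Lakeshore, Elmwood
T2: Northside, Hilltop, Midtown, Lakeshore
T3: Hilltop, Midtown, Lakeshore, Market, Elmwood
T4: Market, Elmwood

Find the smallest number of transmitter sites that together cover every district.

2

T1, T3 together cover {Northside, Hilltop, Midtown, Lakeshore, Market, Elmwood} — every district.
No single transmitter site contains all 6 districts, so 2 is optimal.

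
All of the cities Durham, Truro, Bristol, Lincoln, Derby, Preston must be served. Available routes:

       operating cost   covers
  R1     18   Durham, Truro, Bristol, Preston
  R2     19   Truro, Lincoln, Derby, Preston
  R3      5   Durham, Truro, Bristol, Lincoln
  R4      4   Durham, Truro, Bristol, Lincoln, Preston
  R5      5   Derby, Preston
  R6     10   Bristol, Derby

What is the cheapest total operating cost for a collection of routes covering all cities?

9

R4, R5 cover every city at operating cost 4 + 5 = 9.
Any cover uses at least 2 routes; among all covering selections none totals below 9.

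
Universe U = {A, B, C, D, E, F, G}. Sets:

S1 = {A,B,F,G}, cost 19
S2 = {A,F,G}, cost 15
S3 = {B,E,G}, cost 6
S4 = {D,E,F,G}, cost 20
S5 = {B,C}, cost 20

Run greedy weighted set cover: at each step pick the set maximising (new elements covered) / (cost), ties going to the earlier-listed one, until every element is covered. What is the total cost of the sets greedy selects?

Pick 1: S3 adds 3 new (B, E, G) at cost 6 (ratio 3/6).
Pick 2: S2 adds 2 new (A, F) at cost 15 (ratio 2/15).
Pick 3: S4 adds 1 new (D) at cost 20 (ratio 1/20).
Pick 4: S5 adds 1 new (C) at cost 20 (ratio 1/20).
Greedy total cost: 6 + 15 + 20 + 20 = 61. (The true optimum is 55, so greedy overshoots here.)

61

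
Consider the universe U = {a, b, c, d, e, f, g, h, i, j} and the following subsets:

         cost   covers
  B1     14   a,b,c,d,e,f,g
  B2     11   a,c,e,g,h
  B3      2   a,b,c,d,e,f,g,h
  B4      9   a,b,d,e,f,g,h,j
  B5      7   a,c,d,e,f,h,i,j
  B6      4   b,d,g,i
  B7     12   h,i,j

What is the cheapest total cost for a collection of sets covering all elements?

B3, B5 cover every element at cost 2 + 7 = 9.
Any cover uses at least 2 sets; among all covering selections none totals below 9.

9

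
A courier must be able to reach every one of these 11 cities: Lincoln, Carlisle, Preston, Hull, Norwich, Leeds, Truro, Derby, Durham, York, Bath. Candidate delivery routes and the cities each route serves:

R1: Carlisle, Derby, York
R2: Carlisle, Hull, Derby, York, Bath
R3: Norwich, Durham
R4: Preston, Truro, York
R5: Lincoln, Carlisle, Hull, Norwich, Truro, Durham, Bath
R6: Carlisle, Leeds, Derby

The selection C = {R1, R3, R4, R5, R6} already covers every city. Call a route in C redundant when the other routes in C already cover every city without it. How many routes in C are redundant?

Drop R1: the rest still cover every city — redundant.
Drop R3: the rest still cover every city — redundant.
Drop R4: Preston uncovered — not redundant.
Drop R5: Lincoln, Hull, Bath uncovered — not redundant.
Drop R6: Leeds uncovered — not redundant.
2 redundant: R1, R3.

2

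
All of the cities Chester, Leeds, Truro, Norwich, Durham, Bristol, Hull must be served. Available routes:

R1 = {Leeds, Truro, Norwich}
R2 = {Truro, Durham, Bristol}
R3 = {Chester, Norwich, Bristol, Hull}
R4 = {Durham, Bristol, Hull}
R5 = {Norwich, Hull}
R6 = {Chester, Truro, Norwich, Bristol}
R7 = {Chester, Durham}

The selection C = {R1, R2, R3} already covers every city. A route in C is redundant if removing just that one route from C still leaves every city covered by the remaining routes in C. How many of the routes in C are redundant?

0

Drop R1: Leeds uncovered — not redundant.
Drop R2: Durham uncovered — not redundant.
Drop R3: Chester, Hull uncovered — not redundant.
None of the routes in C is redundant.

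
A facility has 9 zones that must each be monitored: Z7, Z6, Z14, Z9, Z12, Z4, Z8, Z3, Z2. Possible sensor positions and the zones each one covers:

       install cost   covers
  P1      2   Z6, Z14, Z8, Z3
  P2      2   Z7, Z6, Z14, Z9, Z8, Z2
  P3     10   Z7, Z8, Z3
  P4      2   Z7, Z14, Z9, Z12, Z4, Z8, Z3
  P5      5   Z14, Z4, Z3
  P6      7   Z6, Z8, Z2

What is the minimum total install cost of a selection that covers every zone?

4

P2, P4 cover every zone at install cost 2 + 2 = 4.
Any cover uses at least 2 sensor positions; among all covering selections none totals below 4.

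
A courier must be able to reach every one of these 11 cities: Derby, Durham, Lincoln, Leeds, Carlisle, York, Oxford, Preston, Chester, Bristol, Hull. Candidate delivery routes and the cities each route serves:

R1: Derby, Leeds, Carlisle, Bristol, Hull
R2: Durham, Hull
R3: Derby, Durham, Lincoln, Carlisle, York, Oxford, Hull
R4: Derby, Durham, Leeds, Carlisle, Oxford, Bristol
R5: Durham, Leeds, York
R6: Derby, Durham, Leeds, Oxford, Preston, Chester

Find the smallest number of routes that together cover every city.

R1, R3, R6 together cover {Derby, Durham, Lincoln, Leeds, Carlisle, York, Oxford, Preston, Chester, Bristol, Hull} — every city.
No 2 of the 6 routes cover everything (all 15 pairs fall short), so 3 is minimum.

3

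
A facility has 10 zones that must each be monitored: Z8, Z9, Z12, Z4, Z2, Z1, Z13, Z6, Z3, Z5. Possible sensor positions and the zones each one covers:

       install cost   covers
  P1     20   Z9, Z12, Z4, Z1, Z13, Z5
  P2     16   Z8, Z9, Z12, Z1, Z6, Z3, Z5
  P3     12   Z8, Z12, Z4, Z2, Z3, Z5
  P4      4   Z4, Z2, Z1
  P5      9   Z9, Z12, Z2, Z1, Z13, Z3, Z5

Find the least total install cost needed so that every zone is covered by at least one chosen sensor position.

P2, P4, P5 cover every zone at install cost 16 + 4 + 9 = 29.
Any cover uses at least 3 sensor positions; among all covering selections none totals below 29.

29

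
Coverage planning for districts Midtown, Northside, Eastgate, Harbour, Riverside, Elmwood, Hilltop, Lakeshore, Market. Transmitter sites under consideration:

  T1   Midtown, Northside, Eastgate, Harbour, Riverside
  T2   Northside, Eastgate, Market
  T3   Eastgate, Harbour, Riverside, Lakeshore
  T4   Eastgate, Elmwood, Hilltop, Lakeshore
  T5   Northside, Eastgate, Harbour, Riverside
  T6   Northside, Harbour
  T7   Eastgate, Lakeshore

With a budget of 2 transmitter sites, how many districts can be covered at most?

8

Choosing T1, T4 covers {Midtown, Northside, Eastgate, Harbour, Riverside, Elmwood, Hilltop, Lakeshore} — 8 districts.
No choice of 2 transmitter sites does better; here Market is left uncovered.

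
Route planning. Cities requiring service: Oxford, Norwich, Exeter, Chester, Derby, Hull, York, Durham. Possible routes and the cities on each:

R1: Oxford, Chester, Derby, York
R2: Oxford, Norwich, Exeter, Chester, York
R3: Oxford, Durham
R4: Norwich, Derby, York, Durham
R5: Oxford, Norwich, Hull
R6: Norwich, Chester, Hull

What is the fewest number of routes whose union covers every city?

3

R2, R4, R5 together cover {Oxford, Norwich, Exeter, Chester, Derby, Hull, York, Durham} — every city.
No 2 of the 6 routes cover everything (all 15 pairs fall short), so 3 is minimum.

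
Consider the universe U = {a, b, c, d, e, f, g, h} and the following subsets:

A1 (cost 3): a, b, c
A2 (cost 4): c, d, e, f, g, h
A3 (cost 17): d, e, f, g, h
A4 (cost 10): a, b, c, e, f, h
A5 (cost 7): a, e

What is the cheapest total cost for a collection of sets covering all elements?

A1, A2 cover every element at cost 3 + 4 = 7.
Any cover uses at least 2 sets; among all covering selections none totals below 7.

7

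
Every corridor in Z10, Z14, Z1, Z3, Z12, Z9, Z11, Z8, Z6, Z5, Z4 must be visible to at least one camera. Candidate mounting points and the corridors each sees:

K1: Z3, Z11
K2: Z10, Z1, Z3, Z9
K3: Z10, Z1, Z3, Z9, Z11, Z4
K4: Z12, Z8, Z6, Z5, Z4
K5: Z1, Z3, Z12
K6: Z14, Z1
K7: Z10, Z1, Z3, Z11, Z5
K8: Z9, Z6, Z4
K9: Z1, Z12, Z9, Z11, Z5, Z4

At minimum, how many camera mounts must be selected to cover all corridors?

3

K3, K4, K6 together cover {Z10, Z14, Z1, Z3, Z12, Z9, Z11, Z8, Z6, Z5, Z4} — every corridor.
No 2 of the 9 camera mounts cover everything (all 36 pairs fall short), so 3 is minimum.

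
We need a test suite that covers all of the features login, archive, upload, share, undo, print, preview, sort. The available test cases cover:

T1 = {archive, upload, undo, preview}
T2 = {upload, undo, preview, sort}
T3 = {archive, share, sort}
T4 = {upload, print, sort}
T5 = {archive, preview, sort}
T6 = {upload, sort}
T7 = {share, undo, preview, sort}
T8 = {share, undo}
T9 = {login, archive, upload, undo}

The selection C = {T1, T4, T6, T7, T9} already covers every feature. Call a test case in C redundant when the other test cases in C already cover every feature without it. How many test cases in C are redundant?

2

Drop T1: the rest still cover every feature — redundant.
Drop T4: print uncovered — not redundant.
Drop T6: the rest still cover every feature — redundant.
Drop T7: share uncovered — not redundant.
Drop T9: login uncovered — not redundant.
2 redundant: T1, T6.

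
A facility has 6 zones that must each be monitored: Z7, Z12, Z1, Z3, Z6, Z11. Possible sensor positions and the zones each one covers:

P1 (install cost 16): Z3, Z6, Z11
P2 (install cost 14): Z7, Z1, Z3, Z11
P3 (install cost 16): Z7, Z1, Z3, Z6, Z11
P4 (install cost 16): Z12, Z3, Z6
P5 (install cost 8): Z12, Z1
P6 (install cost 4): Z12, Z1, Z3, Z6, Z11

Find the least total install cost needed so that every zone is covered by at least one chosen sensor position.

18

P2, P6 cover every zone at install cost 14 + 4 = 18.
Any cover uses at least 2 sensor positions; among all covering selections none totals below 18.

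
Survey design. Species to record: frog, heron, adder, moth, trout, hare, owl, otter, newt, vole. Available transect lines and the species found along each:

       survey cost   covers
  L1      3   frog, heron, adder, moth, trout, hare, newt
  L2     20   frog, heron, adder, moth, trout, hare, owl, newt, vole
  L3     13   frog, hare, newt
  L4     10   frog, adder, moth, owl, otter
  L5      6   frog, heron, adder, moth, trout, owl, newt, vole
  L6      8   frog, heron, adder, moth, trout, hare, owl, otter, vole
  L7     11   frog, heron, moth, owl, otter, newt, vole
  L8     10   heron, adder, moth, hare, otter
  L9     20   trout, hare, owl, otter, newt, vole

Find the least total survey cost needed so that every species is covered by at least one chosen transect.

11

L1, L6 cover every species at survey cost 3 + 8 = 11.
Any cover uses at least 2 transects; among all covering selections none totals below 11.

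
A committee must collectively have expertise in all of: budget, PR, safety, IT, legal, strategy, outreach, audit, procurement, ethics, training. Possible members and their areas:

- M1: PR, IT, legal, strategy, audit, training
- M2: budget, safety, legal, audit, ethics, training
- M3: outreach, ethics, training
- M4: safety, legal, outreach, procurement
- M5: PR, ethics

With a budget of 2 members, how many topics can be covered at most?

Choosing M1, M2 covers {budget, PR, safety, IT, legal, strategy, audit, ethics, training} — 9 topics.
No choice of 2 members does better; here outreach, procurement are left uncovered.

9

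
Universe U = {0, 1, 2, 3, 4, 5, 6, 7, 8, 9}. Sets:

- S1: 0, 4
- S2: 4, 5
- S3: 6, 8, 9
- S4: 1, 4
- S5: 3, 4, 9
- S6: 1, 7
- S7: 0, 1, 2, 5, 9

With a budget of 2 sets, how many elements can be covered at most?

Choosing S3, S7 covers {0, 1, 2, 5, 6, 8, 9} — 7 elements.
No choice of 2 sets does better; here 3, 4, 7 are left uncovered.

7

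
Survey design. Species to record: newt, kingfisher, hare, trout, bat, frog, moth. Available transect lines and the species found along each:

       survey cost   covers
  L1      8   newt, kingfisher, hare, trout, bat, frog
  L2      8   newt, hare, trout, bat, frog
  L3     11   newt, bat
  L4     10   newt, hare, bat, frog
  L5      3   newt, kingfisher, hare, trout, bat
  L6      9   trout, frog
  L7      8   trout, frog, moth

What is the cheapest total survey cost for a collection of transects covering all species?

11

L5, L7 cover every species at survey cost 3 + 8 = 11.
Any cover uses at least 2 transects; among all covering selections none totals below 11.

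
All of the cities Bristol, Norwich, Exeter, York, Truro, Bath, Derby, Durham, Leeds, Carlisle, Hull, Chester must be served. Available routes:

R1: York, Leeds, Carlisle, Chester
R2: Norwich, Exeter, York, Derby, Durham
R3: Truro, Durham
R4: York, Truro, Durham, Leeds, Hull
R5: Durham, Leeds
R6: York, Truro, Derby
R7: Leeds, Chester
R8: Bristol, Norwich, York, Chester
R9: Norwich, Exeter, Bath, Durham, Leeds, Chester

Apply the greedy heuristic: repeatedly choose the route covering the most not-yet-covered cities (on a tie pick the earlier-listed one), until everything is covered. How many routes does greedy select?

Pick 1: R9 covers 6 new cities (Norwich, Exeter, Bath, Durham, Leeds, Chester).
Pick 2: R4 covers 3 new cities (York, Truro, Hull).
Pick 3: R1 covers 1 new cities (Carlisle).
Pick 4: R2 covers 1 new cities (Derby).
Pick 5: R8 covers 1 new cities (Bristol).
Greedy uses 5 routes.

5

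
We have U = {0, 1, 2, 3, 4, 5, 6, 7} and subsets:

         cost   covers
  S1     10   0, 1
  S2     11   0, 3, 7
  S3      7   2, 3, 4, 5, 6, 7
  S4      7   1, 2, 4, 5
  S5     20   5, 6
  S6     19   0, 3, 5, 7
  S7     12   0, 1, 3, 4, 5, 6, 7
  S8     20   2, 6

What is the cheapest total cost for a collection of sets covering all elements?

S1, S3 cover every element at cost 10 + 7 = 17.
Any cover uses at least 2 sets; among all covering selections none totals below 17.

17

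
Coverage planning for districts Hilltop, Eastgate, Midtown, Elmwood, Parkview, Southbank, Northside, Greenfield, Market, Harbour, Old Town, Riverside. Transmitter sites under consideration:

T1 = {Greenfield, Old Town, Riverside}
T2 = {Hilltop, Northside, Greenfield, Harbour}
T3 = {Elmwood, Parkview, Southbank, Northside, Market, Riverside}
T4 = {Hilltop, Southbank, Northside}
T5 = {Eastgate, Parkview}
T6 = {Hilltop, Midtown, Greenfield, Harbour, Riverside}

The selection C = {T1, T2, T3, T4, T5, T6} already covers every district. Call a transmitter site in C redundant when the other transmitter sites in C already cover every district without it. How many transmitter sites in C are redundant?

2

Drop T1: Old Town uncovered — not redundant.
Drop T2: the rest still cover every district — redundant.
Drop T3: Elmwood, Market uncovered — not redundant.
Drop T4: the rest still cover every district — redundant.
Drop T5: Eastgate uncovered — not redundant.
Drop T6: Midtown uncovered — not redundant.
2 redundant: T2, T4.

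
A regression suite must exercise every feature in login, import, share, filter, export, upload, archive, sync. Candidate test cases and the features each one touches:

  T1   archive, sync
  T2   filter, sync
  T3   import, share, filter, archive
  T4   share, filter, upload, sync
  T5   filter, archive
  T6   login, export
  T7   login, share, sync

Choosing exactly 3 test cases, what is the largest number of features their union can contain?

8

Choosing T3, T4, T6 covers {login, import, share, filter, export, upload, archive, sync} — 8 features.
That is all 8 features.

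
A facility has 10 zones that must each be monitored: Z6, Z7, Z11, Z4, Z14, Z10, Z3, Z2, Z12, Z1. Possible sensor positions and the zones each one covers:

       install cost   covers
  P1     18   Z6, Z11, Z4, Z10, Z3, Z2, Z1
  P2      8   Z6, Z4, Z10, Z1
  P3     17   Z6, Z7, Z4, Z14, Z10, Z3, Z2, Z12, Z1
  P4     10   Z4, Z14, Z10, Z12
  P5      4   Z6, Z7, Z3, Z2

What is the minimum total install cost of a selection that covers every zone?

32

P1, P4, P5 cover every zone at install cost 18 + 10 + 4 = 32.
Any cover uses at least 2 sensor positions; among all covering selections none totals below 32.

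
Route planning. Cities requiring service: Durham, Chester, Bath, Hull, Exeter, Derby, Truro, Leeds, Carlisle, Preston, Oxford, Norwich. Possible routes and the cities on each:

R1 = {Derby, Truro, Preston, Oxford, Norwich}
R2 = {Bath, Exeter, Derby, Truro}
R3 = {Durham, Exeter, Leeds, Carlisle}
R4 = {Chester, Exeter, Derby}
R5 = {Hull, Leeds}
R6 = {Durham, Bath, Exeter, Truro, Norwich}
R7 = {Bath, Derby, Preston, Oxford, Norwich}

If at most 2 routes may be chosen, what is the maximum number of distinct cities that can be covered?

9

Choosing R1, R3 covers {Durham, Exeter, Derby, Truro, Leeds, Carlisle, Preston, Oxford, Norwich} — 9 cities.
No choice of 2 routes does better; here Chester, Bath, Hull are left uncovered.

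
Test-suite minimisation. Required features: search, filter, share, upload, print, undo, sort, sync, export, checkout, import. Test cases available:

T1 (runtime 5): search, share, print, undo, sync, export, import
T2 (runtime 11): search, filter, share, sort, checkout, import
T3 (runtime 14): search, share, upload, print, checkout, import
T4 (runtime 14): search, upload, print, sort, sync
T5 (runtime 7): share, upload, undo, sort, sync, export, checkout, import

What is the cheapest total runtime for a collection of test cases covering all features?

T1, T2, T5 cover every feature at runtime 5 + 11 + 7 = 23.
Any cover uses at least 3 test cases; among all covering selections none totals below 23.

23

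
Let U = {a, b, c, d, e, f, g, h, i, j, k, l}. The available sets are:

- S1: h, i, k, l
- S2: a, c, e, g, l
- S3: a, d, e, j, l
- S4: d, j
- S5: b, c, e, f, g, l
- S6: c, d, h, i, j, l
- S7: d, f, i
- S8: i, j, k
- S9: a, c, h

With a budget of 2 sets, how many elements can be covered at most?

Choosing S5, S6 covers {b, c, d, e, f, g, h, i, j, l} — 10 elements.
No choice of 2 sets does better; here a, k are left uncovered.

10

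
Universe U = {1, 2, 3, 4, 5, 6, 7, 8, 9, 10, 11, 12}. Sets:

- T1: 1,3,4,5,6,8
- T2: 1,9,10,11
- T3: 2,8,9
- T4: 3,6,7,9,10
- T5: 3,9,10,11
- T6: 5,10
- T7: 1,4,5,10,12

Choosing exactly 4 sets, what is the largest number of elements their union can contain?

12

Choosing T2, T3, T4, T7 covers {1, 2, 3, 4, 5, 6, 7, 8, 9, 10, 11, 12} — 12 elements.
That is all 12 elements.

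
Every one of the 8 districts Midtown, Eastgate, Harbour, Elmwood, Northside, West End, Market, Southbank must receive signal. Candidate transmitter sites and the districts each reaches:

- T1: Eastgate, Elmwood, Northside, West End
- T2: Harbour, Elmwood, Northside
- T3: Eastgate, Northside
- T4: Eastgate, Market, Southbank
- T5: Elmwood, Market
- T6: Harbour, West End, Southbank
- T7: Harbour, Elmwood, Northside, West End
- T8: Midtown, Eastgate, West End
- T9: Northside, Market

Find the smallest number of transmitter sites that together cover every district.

T2, T4, T8 together cover {Midtown, Eastgate, Harbour, Elmwood, Northside, West End, Market, Southbank} — every district.
No 2 of the 9 transmitter sites cover everything (all 36 pairs fall short), so 3 is minimum.
Greedy (largest uncovered first) would take T1, T4, T2, T8 — 4 transmitter sites — but 3 suffice.

3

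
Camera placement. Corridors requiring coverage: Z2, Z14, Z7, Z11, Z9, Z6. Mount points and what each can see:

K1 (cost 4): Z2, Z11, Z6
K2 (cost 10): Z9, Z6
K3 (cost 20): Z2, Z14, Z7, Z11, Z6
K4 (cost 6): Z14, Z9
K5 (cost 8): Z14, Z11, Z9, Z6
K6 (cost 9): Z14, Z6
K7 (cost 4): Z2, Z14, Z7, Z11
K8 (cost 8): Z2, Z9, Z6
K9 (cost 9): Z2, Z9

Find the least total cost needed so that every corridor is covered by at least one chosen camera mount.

12

K5, K7 cover every corridor at cost 8 + 4 = 12.
Any cover uses at least 2 camera mounts; among all covering selections none totals below 12.
Greedy by coverage-per-cost would pick K7, K1, K4 for 14 — worse than the optimum 12.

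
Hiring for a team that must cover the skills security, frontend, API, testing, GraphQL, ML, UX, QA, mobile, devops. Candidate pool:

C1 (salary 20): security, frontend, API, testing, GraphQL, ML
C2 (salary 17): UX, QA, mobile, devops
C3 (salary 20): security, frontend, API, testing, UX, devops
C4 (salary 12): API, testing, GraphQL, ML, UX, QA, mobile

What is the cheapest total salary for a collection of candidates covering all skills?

32

C3, C4 cover every skill at salary 20 + 12 = 32.
Any cover uses at least 2 candidates; among all covering selections none totals below 32.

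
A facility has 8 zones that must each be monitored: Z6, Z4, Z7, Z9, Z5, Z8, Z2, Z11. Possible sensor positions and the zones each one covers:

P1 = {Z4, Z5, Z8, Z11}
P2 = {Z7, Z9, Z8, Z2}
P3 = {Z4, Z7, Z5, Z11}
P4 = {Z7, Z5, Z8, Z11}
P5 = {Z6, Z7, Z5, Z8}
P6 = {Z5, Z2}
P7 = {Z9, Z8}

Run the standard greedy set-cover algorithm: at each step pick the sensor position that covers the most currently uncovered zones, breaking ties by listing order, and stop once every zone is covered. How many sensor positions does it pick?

3

Pick 1: P1 covers 4 new zones (Z4, Z5, Z8, Z11).
Pick 2: P2 covers 3 new zones (Z7, Z9, Z2).
Pick 3: P5 covers 1 new zones (Z6).
Greedy uses 3 sensor positions.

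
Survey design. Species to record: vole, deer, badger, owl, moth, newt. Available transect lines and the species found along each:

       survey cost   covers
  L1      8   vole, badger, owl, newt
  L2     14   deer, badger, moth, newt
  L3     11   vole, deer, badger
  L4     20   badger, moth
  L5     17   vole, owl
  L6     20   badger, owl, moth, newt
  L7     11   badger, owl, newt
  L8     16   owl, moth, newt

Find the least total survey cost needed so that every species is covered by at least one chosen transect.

22

L1, L2 cover every species at survey cost 8 + 14 = 22.
Any cover uses at least 2 transects; among all covering selections none totals below 22.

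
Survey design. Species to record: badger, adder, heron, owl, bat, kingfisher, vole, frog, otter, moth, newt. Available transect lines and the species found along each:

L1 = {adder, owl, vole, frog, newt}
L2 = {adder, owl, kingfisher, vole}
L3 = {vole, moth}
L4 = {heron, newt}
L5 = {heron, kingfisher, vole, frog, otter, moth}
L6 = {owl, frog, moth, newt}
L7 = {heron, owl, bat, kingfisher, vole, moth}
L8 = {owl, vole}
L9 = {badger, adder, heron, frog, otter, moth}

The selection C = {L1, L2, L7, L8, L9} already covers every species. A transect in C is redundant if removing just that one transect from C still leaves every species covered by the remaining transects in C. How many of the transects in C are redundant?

2

Drop L1: newt uncovered — not redundant.
Drop L2: the rest still cover every species — redundant.
Drop L7: bat uncovered — not redundant.
Drop L8: the rest still cover every species — redundant.
Drop L9: badger, otter uncovered — not redundant.
2 redundant: L2, L8.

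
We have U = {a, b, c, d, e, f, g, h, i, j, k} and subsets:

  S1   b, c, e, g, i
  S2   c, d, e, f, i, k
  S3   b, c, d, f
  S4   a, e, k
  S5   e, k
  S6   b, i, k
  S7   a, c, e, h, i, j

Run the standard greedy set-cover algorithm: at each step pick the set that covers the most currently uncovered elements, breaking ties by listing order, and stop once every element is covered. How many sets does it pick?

Pick 1: S2 covers 6 new elements (c, d, e, f, i, k).
Pick 2: S7 covers 3 new elements (a, h, j).
Pick 3: S1 covers 2 new elements (b, g).
Greedy uses 3 sets.

3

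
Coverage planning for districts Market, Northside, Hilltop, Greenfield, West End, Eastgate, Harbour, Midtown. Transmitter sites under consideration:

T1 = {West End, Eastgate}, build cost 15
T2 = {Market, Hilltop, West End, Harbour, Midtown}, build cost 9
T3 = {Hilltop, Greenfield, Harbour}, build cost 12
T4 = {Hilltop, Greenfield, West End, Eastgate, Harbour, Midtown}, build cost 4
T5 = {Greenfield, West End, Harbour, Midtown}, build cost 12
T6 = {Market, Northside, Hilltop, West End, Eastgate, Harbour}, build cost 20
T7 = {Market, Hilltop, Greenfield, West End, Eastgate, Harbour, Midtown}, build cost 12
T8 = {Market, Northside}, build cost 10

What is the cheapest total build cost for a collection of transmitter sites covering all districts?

14

T4, T8 cover every district at build cost 4 + 10 = 14.
Any cover uses at least 2 transmitter sites; among all covering selections none totals below 14.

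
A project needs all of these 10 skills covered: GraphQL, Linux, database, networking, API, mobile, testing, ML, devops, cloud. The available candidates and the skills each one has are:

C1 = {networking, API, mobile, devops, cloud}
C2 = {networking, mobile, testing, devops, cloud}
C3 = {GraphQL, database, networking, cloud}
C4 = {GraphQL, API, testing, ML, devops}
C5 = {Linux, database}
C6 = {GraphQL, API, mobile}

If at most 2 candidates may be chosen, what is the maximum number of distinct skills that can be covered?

8

Choosing C1, C4 covers {GraphQL, networking, API, mobile, testing, ML, devops, cloud} — 8 skills.
No choice of 2 candidates does better; here Linux, database are left uncovered.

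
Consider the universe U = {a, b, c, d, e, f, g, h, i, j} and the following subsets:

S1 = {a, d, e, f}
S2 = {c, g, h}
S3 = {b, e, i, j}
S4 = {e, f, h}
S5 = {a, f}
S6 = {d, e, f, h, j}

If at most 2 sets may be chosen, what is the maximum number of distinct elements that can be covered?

7

Choosing S1, S2 covers {a, c, d, e, f, g, h} — 7 elements.
No choice of 2 sets does better; here b, i, j are left uncovered.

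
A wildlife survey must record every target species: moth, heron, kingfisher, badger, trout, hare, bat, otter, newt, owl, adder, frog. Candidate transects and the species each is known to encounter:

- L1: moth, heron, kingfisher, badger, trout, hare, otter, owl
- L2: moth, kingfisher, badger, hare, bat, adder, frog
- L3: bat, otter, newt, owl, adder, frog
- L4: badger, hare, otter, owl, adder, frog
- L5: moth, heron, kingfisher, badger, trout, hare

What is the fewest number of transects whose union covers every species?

L1, L3 together cover {moth, heron, kingfisher, badger, trout, hare, bat, otter, newt, owl, adder, frog} — every species.
No single transect contains all 12 species, so 2 is optimal.

2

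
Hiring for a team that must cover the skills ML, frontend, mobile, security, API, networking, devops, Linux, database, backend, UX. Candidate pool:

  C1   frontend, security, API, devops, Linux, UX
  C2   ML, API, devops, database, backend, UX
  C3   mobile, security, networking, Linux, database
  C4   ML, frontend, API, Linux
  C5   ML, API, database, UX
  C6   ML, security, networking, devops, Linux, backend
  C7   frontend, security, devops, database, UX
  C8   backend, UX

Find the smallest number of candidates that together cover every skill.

C1, C2, C3 together cover {ML, frontend, mobile, security, API, networking, devops, Linux, database, backend, UX} — every skill.
No 2 of the 8 candidates cover everything (all 28 pairs fall short), so 3 is minimum.

3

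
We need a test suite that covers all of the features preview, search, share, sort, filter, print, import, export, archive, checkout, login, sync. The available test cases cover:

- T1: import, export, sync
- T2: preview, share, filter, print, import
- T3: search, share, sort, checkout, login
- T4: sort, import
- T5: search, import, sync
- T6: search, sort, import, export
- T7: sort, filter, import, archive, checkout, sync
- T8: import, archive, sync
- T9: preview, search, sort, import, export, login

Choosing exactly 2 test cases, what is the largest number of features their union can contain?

10

Choosing T7, T9 covers {preview, search, sort, filter, import, export, archive, checkout, login, sync} — 10 features.
No choice of 2 test cases does better; here share, print are left uncovered.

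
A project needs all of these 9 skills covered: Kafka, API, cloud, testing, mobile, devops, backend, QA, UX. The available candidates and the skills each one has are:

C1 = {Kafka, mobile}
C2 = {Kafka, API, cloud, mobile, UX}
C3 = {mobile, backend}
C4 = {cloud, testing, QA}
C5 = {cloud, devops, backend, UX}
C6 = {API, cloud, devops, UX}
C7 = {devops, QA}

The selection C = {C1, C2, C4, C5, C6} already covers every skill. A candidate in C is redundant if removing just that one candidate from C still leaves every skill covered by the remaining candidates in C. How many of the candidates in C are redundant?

3

Drop C1: the rest still cover every skill — redundant.
Drop C2: the rest still cover every skill — redundant.
Drop C4: testing, QA uncovered — not redundant.
Drop C5: backend uncovered — not redundant.
Drop C6: the rest still cover every skill — redundant.
3 redundant: C1, C2, C6.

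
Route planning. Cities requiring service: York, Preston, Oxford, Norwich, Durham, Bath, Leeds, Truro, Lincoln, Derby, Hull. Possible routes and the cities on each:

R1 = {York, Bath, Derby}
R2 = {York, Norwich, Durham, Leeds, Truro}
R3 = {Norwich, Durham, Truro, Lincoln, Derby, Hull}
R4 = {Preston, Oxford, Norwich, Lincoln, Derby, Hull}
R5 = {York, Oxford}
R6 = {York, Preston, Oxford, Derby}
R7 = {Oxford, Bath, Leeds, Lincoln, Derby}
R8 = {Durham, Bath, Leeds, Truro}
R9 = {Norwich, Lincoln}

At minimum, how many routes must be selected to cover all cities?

3

R1, R2, R4 together cover {York, Preston, Oxford, Norwich, Durham, Bath, Leeds, Truro, Lincoln, Derby, Hull} — every city.
No 2 of the 9 routes cover everything (all 36 pairs fall short), so 3 is minimum.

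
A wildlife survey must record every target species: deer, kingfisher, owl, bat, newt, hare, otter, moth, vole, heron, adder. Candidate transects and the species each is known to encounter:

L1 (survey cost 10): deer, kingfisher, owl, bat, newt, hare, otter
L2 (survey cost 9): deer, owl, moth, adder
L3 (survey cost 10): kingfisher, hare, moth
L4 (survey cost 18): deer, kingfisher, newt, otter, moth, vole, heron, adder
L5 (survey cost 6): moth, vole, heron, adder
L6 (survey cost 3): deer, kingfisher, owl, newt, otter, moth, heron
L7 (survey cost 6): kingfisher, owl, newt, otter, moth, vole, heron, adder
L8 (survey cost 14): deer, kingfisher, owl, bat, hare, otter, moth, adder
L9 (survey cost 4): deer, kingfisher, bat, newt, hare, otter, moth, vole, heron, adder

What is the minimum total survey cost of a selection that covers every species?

L6, L9 cover every species at survey cost 3 + 4 = 7.
Any cover uses at least 2 transects; among all covering selections none totals below 7.

7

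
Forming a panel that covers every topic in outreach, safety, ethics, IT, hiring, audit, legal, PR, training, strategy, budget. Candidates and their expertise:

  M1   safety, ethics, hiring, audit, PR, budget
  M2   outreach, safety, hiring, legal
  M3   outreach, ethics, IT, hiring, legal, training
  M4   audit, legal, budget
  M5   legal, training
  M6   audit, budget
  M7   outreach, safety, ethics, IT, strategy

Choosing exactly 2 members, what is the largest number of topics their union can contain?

Choosing M1, M3 covers {outreach, safety, ethics, IT, hiring, audit, legal, PR, training, budget} — 10 topics.
No choice of 2 members does better; here strategy is left uncovered.

10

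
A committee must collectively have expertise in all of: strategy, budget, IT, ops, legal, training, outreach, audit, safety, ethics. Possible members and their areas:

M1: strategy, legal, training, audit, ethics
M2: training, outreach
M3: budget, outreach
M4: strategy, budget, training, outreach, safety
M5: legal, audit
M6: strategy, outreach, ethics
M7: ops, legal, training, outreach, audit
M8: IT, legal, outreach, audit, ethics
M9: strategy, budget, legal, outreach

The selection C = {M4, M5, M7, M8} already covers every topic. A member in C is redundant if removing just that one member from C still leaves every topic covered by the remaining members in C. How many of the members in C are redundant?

Drop M4: strategy, budget, safety uncovered — not redundant.
Drop M5: the rest still cover every topic — redundant.
Drop M7: ops uncovered — not redundant.
Drop M8: IT, ethics uncovered — not redundant.
1 redundant: M5.

1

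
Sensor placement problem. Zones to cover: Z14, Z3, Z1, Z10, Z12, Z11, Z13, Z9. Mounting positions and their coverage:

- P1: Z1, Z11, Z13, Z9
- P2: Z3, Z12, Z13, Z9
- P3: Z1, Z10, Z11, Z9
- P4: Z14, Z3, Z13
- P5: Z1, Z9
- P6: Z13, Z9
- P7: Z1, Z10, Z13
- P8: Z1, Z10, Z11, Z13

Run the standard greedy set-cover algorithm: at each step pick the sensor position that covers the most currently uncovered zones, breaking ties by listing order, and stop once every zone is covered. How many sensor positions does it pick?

Pick 1: P1 covers 4 new zones (Z1, Z11, Z13, Z9).
Pick 2: P2 covers 2 new zones (Z3, Z12).
Pick 3: P3 covers 1 new zones (Z10).
Pick 4: P4 covers 1 new zones (Z14).
Greedy uses 4 sensor positions. (The true minimum is 3.)

4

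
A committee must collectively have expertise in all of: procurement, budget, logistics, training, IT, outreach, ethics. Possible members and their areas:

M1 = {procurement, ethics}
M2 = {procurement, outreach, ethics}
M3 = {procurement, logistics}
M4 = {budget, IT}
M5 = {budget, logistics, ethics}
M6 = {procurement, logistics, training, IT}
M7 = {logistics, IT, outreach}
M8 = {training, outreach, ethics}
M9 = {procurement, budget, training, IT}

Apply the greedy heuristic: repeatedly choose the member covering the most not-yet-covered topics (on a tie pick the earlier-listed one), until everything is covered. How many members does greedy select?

3

Pick 1: M6 covers 4 new topics (procurement, logistics, training, IT).
Pick 2: M2 covers 2 new topics (outreach, ethics).
Pick 3: M4 covers 1 new topics (budget).
Greedy uses 3 members.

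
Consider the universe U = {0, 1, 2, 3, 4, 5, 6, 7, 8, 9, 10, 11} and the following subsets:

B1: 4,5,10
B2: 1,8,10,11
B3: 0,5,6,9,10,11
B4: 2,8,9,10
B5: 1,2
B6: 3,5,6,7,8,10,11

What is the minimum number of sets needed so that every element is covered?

B1, B3, B5, B6 together cover {0, 1, 2, 3, 4, 5, 6, 7, 8, 9, 10, 11} — every element.
No 3 of the 6 sets cover everything (all 20 triples fall short), so 4 is minimum.

4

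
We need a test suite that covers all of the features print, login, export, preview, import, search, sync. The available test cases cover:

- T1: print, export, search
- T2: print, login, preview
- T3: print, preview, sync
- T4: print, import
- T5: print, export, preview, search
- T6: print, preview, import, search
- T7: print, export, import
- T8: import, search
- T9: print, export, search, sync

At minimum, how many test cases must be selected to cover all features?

3

T2, T4, T9 together cover {print, login, export, preview, import, search, sync} — every feature.
No 2 of the 9 test cases cover everything (all 36 pairs fall short), so 3 is minimum.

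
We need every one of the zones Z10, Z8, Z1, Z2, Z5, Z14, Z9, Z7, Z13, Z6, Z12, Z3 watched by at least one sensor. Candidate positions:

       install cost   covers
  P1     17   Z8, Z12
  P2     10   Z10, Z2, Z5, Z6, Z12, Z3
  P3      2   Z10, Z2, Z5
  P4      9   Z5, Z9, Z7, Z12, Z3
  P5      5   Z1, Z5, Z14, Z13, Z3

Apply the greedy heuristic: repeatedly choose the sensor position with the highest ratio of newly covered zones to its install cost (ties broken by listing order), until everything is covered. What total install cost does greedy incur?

43

Pick 1: P3 adds 3 new (Z10, Z2, Z5) at install cost 2 (ratio 3/2).
Pick 2: P5 adds 4 new (Z1, Z14, Z13, Z3) at install cost 5 (ratio 4/5).
Pick 3: P4 adds 3 new (Z9, Z7, Z12) at install cost 9 (ratio 3/9).
Pick 4: P2 adds 1 new (Z6) at install cost 10 (ratio 1/10).
Pick 5: P1 adds 1 new (Z8) at install cost 17 (ratio 1/17).
Greedy total install cost: 2 + 5 + 9 + 10 + 17 = 43. (The true optimum is 41, so greedy overshoots here.)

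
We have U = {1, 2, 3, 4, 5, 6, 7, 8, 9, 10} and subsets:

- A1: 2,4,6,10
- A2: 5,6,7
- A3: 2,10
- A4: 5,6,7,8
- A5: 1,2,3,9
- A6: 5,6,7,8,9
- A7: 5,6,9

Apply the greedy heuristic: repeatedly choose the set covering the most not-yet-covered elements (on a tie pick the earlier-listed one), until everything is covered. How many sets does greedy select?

3

Pick 1: A6 covers 5 new elements (5, 6, 7, 8, 9).
Pick 2: A1 covers 3 new elements (2, 4, 10).
Pick 3: A5 covers 2 new elements (1, 3).
Greedy uses 3 sets.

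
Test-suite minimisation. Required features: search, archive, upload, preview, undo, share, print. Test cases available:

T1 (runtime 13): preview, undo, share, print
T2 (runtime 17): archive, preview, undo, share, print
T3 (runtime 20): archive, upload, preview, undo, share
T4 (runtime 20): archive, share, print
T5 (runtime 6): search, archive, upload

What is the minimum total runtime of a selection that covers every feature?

19

T1, T5 cover every feature at runtime 13 + 6 = 19.
Any cover uses at least 2 test cases; among all covering selections none totals below 19.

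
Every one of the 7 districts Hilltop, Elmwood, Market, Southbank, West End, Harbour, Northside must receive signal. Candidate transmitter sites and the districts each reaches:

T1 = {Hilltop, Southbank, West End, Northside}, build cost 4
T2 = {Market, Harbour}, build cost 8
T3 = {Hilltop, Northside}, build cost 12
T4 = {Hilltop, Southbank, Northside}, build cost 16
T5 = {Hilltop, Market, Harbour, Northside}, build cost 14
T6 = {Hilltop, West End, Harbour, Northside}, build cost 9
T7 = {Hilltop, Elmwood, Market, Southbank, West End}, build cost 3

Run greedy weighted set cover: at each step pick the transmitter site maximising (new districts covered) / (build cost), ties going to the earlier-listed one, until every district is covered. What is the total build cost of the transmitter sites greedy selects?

15

Pick 1: T7 adds 5 new (Hilltop, Elmwood, Market, Southbank, West End) at build cost 3 (ratio 5/3).
Pick 2: T1 adds 1 new (Northside) at build cost 4 (ratio 1/4).
Pick 3: T2 adds 1 new (Harbour) at build cost 8 (ratio 1/8).
Greedy total build cost: 3 + 4 + 8 = 15. (The true optimum is 12, so greedy overshoots here.)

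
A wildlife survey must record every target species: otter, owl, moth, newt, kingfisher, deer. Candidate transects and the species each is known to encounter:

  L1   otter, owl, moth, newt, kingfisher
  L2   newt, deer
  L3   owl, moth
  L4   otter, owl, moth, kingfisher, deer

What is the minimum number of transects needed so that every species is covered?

2

L1, L2 together cover {otter, owl, moth, newt, kingfisher, deer} — every species.
No single transect contains all 6 species, so 2 is optimal.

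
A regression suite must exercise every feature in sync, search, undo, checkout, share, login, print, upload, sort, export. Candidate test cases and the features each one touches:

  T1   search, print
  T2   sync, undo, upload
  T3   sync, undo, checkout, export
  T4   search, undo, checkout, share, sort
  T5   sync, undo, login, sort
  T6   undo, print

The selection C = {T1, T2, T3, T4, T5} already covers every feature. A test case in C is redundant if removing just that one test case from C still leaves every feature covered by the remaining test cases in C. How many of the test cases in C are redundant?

0

Drop T1: print uncovered — not redundant.
Drop T2: upload uncovered — not redundant.
Drop T3: export uncovered — not redundant.
Drop T4: share uncovered — not redundant.
Drop T5: login uncovered — not redundant.
None of the test cases in C is redundant.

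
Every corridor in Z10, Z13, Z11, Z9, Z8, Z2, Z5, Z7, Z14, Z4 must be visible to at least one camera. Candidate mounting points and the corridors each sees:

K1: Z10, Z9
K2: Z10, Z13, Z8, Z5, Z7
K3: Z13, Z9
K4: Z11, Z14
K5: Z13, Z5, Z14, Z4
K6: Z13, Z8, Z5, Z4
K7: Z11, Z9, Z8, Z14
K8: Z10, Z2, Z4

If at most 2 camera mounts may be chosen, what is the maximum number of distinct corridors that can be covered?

Choosing K2, K7 covers {Z10, Z13, Z11, Z9, Z8, Z5, Z7, Z14} — 8 corridors.
No choice of 2 camera mounts does better; here Z2, Z4 are left uncovered.

8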